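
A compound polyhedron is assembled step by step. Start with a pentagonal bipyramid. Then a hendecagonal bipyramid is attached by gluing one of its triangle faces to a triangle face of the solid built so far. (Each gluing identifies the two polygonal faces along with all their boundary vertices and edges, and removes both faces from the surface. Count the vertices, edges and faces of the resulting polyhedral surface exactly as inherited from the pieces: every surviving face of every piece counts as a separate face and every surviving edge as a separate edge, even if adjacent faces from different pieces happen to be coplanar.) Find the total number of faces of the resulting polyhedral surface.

30

A pentagonal bipyramid: V=7, E=15, F=10.
Attach a hendecagonal bipyramid (V=13, E=33, F=22) along a 3-gon: merge 3 vertices and 3 edges, delete both glued faces → V=17, E=45, F=30.
Check: V − E + F = 17 − 45 + 30 = 2.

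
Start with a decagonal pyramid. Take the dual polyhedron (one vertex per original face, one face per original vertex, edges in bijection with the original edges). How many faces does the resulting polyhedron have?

The base solid has V = 11, E = 20, F = 11.
The dual swaps V and F and preserves E: V′ = F = 11, E′ = E = 20, F′ = V = 11.

11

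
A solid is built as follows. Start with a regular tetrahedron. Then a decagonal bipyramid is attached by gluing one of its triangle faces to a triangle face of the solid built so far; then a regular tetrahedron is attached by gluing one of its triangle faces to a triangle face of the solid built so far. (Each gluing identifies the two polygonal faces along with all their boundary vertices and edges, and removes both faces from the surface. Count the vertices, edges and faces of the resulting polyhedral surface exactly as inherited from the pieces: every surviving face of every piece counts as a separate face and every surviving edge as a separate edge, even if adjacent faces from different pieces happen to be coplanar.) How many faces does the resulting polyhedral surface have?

24

A regular tetrahedron: V=4, E=6, F=4.
Attach a decagonal bipyramid (V=12, E=30, F=20) along a 3-gon: merge 3 vertices and 3 edges, delete both glued faces → V=13, E=33, F=22.
Attach a regular tetrahedron (V=4, E=6, F=4) along a 3-gon: merge 3 vertices and 3 edges, delete both glued faces → V=14, E=36, F=24.
Check: V − E + F = 14 − 36 + 24 = 2.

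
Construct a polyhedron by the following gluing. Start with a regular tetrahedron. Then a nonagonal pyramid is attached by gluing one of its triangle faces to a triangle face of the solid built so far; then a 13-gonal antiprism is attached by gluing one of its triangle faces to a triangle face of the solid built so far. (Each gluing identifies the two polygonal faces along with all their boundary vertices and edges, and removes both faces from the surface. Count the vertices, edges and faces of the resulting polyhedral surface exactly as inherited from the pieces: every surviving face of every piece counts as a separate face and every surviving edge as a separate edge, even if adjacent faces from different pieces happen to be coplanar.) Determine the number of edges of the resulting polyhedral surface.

70

A regular tetrahedron: V=4, E=6, F=4.
Attach a nonagonal pyramid (V=10, E=18, F=10) along a 3-gon: merge 3 vertices and 3 edges, delete both glued faces → V=11, E=21, F=12.
Attach a 13-gonal antiprism (V=26, E=52, F=28) along a 3-gon: merge 3 vertices and 3 edges, delete both glued faces → V=34, E=70, F=38.
Check: V − E + F = 34 − 70 + 38 = 2.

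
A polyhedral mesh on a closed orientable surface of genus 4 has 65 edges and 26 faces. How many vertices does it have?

33

For a closed orientable surface of genus 4, χ = 2 − 2·4 = -6.
V = -6 + E − F = -6 + 65 − 26 = 33.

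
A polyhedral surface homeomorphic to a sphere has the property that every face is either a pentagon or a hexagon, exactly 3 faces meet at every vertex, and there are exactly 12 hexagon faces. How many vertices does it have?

44

Let x be the number of pentagons; then F = 12 + x.
Edge–face incidences: 2E = 6·12 + 5·x = 72 + 5x.
Every vertex has degree 3, so 3V = 2E.
Euler: V − E + F = 2 ⇒ (2E)/3 − E + (12 + x) = 2.
Multiply by 6: 2·(2E) − 3·(2E) + 6·(12 + x) = 12, i.e. 72 + 6x − (72 + 5x) = 12.
Collecting terms: x = 12.
Then 2E = 72 + 5·12 = 132, so E = 66, V = 2E/3 = 44, F = 12 + 12 = 24.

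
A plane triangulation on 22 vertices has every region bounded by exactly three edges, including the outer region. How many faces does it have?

In a plane triangulation 3F = 2E and V − E + F = 2, so F = 2V − 4 = 2·22 − 4 = 40.

40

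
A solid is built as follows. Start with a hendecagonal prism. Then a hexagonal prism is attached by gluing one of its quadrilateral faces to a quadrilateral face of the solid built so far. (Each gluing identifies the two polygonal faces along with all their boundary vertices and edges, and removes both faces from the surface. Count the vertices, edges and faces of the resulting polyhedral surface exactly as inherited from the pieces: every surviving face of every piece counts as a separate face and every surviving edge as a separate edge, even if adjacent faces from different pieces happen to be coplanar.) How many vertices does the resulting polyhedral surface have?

30

A hendecagonal prism: V=22, E=33, F=13.
Attach a hexagonal prism (V=12, E=18, F=8) along a 4-gon: merge 4 vertices and 4 edges, delete both glued faces → V=30, E=47, F=19.
Check: V − E + F = 30 − 47 + 19 = 2.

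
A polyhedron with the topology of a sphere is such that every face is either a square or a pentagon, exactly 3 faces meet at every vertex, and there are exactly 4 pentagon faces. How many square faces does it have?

Let x be the number of squares; then F = 4 + x.
Edge–face incidences: 2E = 5·4 + 4·x = 20 + 4x.
Every vertex has degree 3, so 3V = 2E.
Euler: V − E + F = 2 ⇒ (2E)/3 − E + (4 + x) = 2.
Multiply by 6: 2·(2E) − 3·(2E) + 6·(4 + x) = 12, i.e. 24 + 6x − (20 + 4x) = 12.
Collecting terms: 2x + 4 = 12, so 2x = 8, so x = 4.
Then 2E = 20 + 4·4 = 36, so E = 18, V = 2E/3 = 12, F = 4 + 4 = 8.

4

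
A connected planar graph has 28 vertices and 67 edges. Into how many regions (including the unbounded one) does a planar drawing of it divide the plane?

41

Euler's formula for a connected plane graph: V − E + F = 2, so F = 2 − 28 + 67 = 41.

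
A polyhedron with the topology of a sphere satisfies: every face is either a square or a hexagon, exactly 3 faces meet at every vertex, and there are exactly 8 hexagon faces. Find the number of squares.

Let x be the number of squares; then F = 8 + x.
Edge–face incidences: 2E = 6·8 + 4·x = 48 + 4x.
Every vertex has degree 3, so 3V = 2E.
Euler: V − E + F = 2 ⇒ (2E)/3 − E + (8 + x) = 2.
Multiply by 6: 2·(2E) − 3·(2E) + 6·(8 + x) = 12, i.e. 48 + 6x − (48 + 4x) = 12.
Collecting terms: 2x = 12, so x = 6.
Then 2E = 48 + 4·6 = 72, so E = 36, V = 2E/3 = 24, F = 8 + 6 = 14.

6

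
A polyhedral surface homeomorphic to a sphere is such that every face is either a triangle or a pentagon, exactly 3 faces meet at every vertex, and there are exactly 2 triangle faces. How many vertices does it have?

Let x be the number of pentagons; then F = 2 + x.
Edge–face incidences: 2E = 3·2 + 5·x = 6 + 5x.
Every vertex has degree 3, so 3V = 2E.
Euler: V − E + F = 2 ⇒ (2E)/3 − E + (2 + x) = 2.
Multiply by 6: 2·(2E) − 3·(2E) + 6·(2 + x) = 12, i.e. 12 + 6x − (6 + 5x) = 12.
Collecting terms: x + 6 = 12, so x = 6.
Then 2E = 6 + 5·6 = 36, so E = 18, V = 2E/3 = 12, F = 2 + 6 = 8.

12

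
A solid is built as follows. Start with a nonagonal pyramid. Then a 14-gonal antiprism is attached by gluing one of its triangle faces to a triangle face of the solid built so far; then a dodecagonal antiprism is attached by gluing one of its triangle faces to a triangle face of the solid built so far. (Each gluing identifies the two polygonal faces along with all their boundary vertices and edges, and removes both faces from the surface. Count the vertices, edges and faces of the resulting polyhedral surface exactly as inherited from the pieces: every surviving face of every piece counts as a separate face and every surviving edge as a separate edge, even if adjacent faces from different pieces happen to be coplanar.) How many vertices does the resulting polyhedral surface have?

56

A nonagonal pyramid: V=10, E=18, F=10.
Attach a 14-gonal antiprism (V=28, E=56, F=30) along a 3-gon: merge 3 vertices and 3 edges, delete both glued faces → V=35, E=71, F=38.
Attach a dodecagonal antiprism (V=24, E=48, F=26) along a 3-gon: merge 3 vertices and 3 edges, delete both glued faces → V=56, E=116, F=62.
Check: V − E + F = 56 − 116 + 62 = 2.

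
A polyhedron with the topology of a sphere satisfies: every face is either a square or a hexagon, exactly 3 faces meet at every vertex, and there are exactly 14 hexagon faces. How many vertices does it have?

Let x be the number of squares; then F = 14 + x.
Edge–face incidences: 2E = 6·14 + 4·x = 84 + 4x.
Every vertex has degree 3, so 3V = 2E.
Euler: V − E + F = 2 ⇒ (2E)/3 − E + (14 + x) = 2.
Multiply by 6: 2·(2E) − 3·(2E) + 6·(14 + x) = 12, i.e. 84 + 6x − (84 + 4x) = 12.
Collecting terms: 2x = 12, so x = 6.
Then 2E = 84 + 4·6 = 108, so E = 54, V = 2E/3 = 36, F = 14 + 6 = 20.

36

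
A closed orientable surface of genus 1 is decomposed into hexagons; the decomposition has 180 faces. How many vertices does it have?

χ = 2 − 2·1 = 0, and every face is a hexagon so 6F = 2E.
E = 6·180/2 = 540. Then V = 0 + E − F = 0 + 540 − 180 = 360.

360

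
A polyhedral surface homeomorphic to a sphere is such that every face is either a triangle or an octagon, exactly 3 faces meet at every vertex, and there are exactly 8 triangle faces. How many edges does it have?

Let x be the number of octagons; then F = 8 + x.
Edge–face incidences: 2E = 3·8 + 8·x = 24 + 8x.
Every vertex has degree 3, so 3V = 2E.
Euler: V − E + F = 2 ⇒ (2E)/3 − E + (8 + x) = 2.
Multiply by 6: 2·(2E) − 3·(2E) + 6·(8 + x) = 12, i.e. 48 + 6x − (24 + 8x) = 12.
Collecting terms: −2x + 24 = 12, so −2x = −12, so x = 6.
Then 2E = 24 + 8·6 = 72, so E = 36, V = 2E/3 = 24, F = 8 + 6 = 14.

36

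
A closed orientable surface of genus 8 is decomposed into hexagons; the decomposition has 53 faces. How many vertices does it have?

χ = 2 − 2·8 = -14, and every face is a hexagon so 6F = 2E.
E = 6·53/2 = 159. Then V = -14 + E − F = -14 + 159 − 53 = 92.

92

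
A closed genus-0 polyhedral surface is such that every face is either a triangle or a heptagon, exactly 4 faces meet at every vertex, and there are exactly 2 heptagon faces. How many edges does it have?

28

Let x be the number of triangles; then F = 2 + x.
Edge–face incidences: 2E = 7·2 + 3·x = 14 + 3x.
Every vertex has degree 4, so 4V = 2E.
Euler: V − E + F = 2 ⇒ (2E)/4 − E + (2 + x) = 2.
Multiply by 8: 2·(2E) − 4·(2E) + 8·(2 + x) = 16, i.e. 16 + 8x − 2·(14 + 3x) = 16.
Collecting terms: 2x − 12 = 16, so 2x = 28, so x = 14.
Then 2E = 14 + 3·14 = 56, so E = 28, V = 2E/4 = 14, F = 2 + 14 = 16.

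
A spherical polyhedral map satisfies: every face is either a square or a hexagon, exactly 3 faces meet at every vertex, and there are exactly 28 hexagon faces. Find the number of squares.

6

Let x be the number of squares; then F = 28 + x.
Edge–face incidences: 2E = 6·28 + 4·x = 168 + 4x.
Every vertex has degree 3, so 3V = 2E.
Euler: V − E + F = 2 ⇒ (2E)/3 − E + (28 + x) = 2.
Multiply by 6: 2·(2E) − 3·(2E) + 6·(28 + x) = 12, i.e. 168 + 6x − (168 + 4x) = 12.
Collecting terms: 2x = 12, so x = 6.
Then 2E = 168 + 4·6 = 192, so E = 96, V = 2E/3 = 64, F = 28 + 6 = 34.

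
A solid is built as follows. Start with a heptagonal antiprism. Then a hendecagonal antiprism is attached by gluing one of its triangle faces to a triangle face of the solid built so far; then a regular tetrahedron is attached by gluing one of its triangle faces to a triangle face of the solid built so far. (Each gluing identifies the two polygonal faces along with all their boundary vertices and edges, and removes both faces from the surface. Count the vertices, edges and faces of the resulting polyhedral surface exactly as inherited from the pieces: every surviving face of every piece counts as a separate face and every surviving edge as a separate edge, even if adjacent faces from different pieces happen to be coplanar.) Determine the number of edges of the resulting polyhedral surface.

72

A heptagonal antiprism: V=14, E=28, F=16.
Attach a hendecagonal antiprism (V=22, E=44, F=24) along a 3-gon: merge 3 vertices and 3 edges, delete both glued faces → V=33, E=69, F=38.
Attach a regular tetrahedron (V=4, E=6, F=4) along a 3-gon: merge 3 vertices and 3 edges, delete both glued faces → V=34, E=72, F=40.
Check: V − E + F = 34 − 72 + 40 = 2.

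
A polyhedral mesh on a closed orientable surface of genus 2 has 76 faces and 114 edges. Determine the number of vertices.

36

For a closed orientable surface of genus 2, χ = 2 − 2·2 = -2.
V = -2 + E − F = -2 + 114 − 76 = 36.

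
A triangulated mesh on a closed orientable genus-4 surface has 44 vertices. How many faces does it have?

χ = 2 − 2·4 = -6, and every face is a triangle so 3F = 2E.
V − E + F = -6 with E = 3F/2 gives 44 − (3/2 − 1)·F = -6, so F = 100 and E = 150.

100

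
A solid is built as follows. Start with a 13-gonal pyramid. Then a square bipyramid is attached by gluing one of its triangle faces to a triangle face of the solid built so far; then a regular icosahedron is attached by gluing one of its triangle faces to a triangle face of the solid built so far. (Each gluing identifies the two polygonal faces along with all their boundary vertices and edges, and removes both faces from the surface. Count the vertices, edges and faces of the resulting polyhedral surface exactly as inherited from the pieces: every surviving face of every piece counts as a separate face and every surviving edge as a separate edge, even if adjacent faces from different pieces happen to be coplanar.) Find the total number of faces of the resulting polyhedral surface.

38

A 13-gonal pyramid: V=14, E=26, F=14.
Attach a square bipyramid (V=6, E=12, F=8) along a 3-gon: merge 3 vertices and 3 edges, delete both glued faces → V=17, E=35, F=20.
Attach a regular icosahedron (V=12, E=30, F=20) along a 3-gon: merge 3 vertices and 3 edges, delete both glued faces → V=26, E=62, F=38.
Check: V − E + F = 26 − 62 + 38 = 2.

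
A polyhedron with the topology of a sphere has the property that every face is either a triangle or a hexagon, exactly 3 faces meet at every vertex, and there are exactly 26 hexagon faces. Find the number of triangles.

4

Let x be the number of triangles; then F = 26 + x.
Edge–face incidences: 2E = 6·26 + 3·x = 156 + 3x.
Every vertex has degree 3, so 3V = 2E.
Euler: V − E + F = 2 ⇒ (2E)/3 − E + (26 + x) = 2.
Multiply by 6: 2·(2E) − 3·(2E) + 6·(26 + x) = 12, i.e. 156 + 6x − (156 + 3x) = 12.
Collecting terms: 3x = 12, so x = 4.
Then 2E = 156 + 3·4 = 168, so E = 84, V = 2E/3 = 56, F = 26 + 4 = 30.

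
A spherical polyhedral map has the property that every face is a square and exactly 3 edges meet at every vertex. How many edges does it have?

12

Each face has 4 edges and each edge borders two faces, so 2E = 4F.
Each vertex has degree 3, so 3V = 2E and hence V = 4F/3.
Euler: V − E + F = 2 ⇒ (4F/3) − (4F/2) + F = 2.
Multiply by 6: (8 − 12 + 6)F = 12, i.e. 2F = 12.
So F = 6, E = 4·6/2 = 12, V = 4·6/3 = 8.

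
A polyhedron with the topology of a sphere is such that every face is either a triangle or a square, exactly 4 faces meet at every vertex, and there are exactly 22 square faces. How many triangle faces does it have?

Let x be the number of triangles; then F = 22 + x.
Edge–face incidences: 2E = 4·22 + 3·x = 88 + 3x.
Every vertex has degree 4, so 4V = 2E.
Euler: V − E + F = 2 ⇒ (2E)/4 − E + (22 + x) = 2.
Multiply by 8: 2·(2E) − 4·(2E) + 8·(22 + x) = 16, i.e. 176 + 8x − 2·(88 + 3x) = 16.
Collecting terms: 2x = 16, so x = 8.
Then 2E = 88 + 3·8 = 112, so E = 56, V = 2E/4 = 28, F = 22 + 8 = 30.

8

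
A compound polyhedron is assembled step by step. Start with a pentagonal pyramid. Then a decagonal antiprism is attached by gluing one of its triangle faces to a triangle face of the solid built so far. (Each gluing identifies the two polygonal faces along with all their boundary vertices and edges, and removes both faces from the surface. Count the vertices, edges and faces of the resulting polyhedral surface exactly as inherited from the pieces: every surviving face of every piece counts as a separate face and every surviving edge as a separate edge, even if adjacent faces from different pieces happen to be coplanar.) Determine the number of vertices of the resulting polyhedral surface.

A pentagonal pyramid: V=6, E=10, F=6.
Attach a decagonal antiprism (V=20, E=40, F=22) along a 3-gon: merge 3 vertices and 3 edges, delete both glued faces → V=23, E=47, F=26.
Check: V − E + F = 23 − 47 + 26 = 2.

23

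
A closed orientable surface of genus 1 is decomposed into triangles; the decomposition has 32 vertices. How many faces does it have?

64

χ = 2 − 2·1 = 0, and every face is a triangle so 3F = 2E.
V − E + F = 0 with E = 3F/2 gives 32 − (3/2 − 1)·F = 0, so F = 64 and E = 96.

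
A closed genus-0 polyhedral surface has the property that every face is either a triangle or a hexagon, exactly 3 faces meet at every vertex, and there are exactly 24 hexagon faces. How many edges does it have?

78

Let x be the number of triangles; then F = 24 + x.
Edge–face incidences: 2E = 6·24 + 3·x = 144 + 3x.
Every vertex has degree 3, so 3V = 2E.
Euler: V − E + F = 2 ⇒ (2E)/3 − E + (24 + x) = 2.
Multiply by 6: 2·(2E) − 3·(2E) + 6·(24 + x) = 12, i.e. 144 + 6x − (144 + 3x) = 12.
Collecting terms: 3x = 12, so x = 4.
Then 2E = 144 + 3·4 = 156, so E = 78, V = 2E/3 = 52, F = 24 + 4 = 28.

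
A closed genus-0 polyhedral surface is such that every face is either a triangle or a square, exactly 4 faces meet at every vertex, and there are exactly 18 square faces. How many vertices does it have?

24

Let x be the number of triangles; then F = 18 + x.
Edge–face incidences: 2E = 4·18 + 3·x = 72 + 3x.
Every vertex has degree 4, so 4V = 2E.
Euler: V − E + F = 2 ⇒ (2E)/4 − E + (18 + x) = 2.
Multiply by 8: 2·(2E) − 4·(2E) + 8·(18 + x) = 16, i.e. 144 + 8x − 2·(72 + 3x) = 16.
Collecting terms: 2x = 16, so x = 8.
Then 2E = 72 + 3·8 = 96, so E = 48, V = 2E/4 = 24, F = 18 + 8 = 26.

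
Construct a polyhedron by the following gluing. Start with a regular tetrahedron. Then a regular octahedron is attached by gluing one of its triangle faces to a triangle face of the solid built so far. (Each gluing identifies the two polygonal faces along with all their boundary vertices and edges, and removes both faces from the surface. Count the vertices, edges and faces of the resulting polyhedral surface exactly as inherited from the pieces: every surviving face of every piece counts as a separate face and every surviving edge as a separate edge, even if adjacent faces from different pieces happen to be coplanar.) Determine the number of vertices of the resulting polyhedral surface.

7

A regular tetrahedron: V=4, E=6, F=4.
Attach a regular octahedron (V=6, E=12, F=8) along a 3-gon: merge 3 vertices and 3 edges, delete both glued faces → V=7, E=15, F=10.
Check: V − E + F = 7 − 15 + 10 = 2.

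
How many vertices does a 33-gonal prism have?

A prism on an n-gon has two n-gon bases and n rectangular sides: V = 2·33 = 66, E = 3·33 = 99, F = 33 + 2 = 35.

66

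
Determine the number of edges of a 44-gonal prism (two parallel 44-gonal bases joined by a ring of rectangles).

A prism on an n-gon has two n-gon bases and n rectangular sides: V = 2·44 = 88, E = 3·44 = 132, F = 44 + 2 = 46.

132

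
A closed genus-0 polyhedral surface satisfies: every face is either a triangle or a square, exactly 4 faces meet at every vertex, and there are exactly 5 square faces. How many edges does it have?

Let x be the number of triangles; then F = 5 + x.
Edge–face incidences: 2E = 4·5 + 3·x = 20 + 3x.
Every vertex has degree 4, so 4V = 2E.
Euler: V − E + F = 2 ⇒ (2E)/4 − E + (5 + x) = 2.
Multiply by 8: 2·(2E) − 4·(2E) + 8·(5 + x) = 16, i.e. 40 + 8x − 2·(20 + 3x) = 16.
Collecting terms: 2x = 16, so x = 8.
Then 2E = 20 + 3·8 = 44, so E = 22, V = 2E/4 = 11, F = 5 + 8 = 13.

22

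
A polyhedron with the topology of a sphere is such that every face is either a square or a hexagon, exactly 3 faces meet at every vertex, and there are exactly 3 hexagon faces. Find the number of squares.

Let x be the number of squares; then F = 3 + x.
Edge–face incidences: 2E = 6·3 + 4·x = 18 + 4x.
Every vertex has degree 3, so 3V = 2E.
Euler: V − E + F = 2 ⇒ (2E)/3 − E + (3 + x) = 2.
Multiply by 6: 2·(2E) − 3·(2E) + 6·(3 + x) = 12, i.e. 18 + 6x − (18 + 4x) = 12.
Collecting terms: 2x = 12, so x = 6.
Then 2E = 18 + 4·6 = 42, so E = 21, V = 2E/3 = 14, F = 3 + 6 = 9.

6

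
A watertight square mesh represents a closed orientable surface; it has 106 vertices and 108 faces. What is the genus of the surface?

2

Every face is a square, so 2E = 4·108 = 432, giving E = 216.
χ = V − E + F = 106 − 216 + 108 = -2.
For a closed orientable surface χ = 2 − 2g, so g = (2 − (-2))/2 = 2.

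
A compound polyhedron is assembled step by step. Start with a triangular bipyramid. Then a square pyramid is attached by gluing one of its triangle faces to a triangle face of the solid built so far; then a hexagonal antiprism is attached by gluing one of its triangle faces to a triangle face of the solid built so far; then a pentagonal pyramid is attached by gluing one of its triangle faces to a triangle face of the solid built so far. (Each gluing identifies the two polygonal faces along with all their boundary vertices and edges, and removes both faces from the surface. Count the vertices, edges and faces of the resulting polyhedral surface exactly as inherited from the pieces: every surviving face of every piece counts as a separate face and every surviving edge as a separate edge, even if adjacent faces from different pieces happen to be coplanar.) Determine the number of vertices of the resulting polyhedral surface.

A triangular bipyramid: V=5, E=9, F=6.
Attach a square pyramid (V=5, E=8, F=5) along a 3-gon: merge 3 vertices and 3 edges, delete both glued faces → V=7, E=14, F=9.
Attach a hexagonal antiprism (V=12, E=24, F=14) along a 3-gon: merge 3 vertices and 3 edges, delete both glued faces → V=16, E=35, F=21.
Attach a pentagonal pyramid (V=6, E=10, F=6) along a 3-gon: merge 3 vertices and 3 edges, delete both glued faces → V=19, E=42, F=25.
Check: V − E + F = 19 − 42 + 25 = 2.

19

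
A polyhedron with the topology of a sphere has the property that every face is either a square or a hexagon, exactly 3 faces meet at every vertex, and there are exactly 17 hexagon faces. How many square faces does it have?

6

Let x be the number of squares; then F = 17 + x.
Edge–face incidences: 2E = 6·17 + 4·x = 102 + 4x.
Every vertex has degree 3, so 3V = 2E.
Euler: V − E + F = 2 ⇒ (2E)/3 − E + (17 + x) = 2.
Multiply by 6: 2·(2E) − 3·(2E) + 6·(17 + x) = 12, i.e. 102 + 6x − (102 + 4x) = 12.
Collecting terms: 2x = 12, so x = 6.
Then 2E = 102 + 4·6 = 126, so E = 63, V = 2E/3 = 42, F = 17 + 6 = 23.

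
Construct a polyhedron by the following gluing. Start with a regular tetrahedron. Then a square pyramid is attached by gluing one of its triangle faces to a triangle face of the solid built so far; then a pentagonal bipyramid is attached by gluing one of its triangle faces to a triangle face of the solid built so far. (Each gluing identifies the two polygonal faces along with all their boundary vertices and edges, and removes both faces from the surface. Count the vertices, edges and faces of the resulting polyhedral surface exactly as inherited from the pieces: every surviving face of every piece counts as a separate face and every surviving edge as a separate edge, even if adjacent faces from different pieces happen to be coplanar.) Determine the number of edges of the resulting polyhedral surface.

23

A regular tetrahedron: V=4, E=6, F=4.
Attach a square pyramid (V=5, E=8, F=5) along a 3-gon: merge 3 vertices and 3 edges, delete both glued faces → V=6, E=11, F=7.
Attach a pentagonal bipyramid (V=7, E=15, F=10) along a 3-gon: merge 3 vertices and 3 edges, delete both glued faces → V=10, E=23, F=15.
Check: V − E + F = 10 − 23 + 15 = 2.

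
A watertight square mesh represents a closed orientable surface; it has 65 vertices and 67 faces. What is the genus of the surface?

2

Every face is a square, so 2E = 4·67 = 268, giving E = 134.
χ = V − E + F = 65 − 134 + 67 = -2.
For a closed orientable surface χ = 2 − 2g, so g = (2 − (-2))/2 = 2.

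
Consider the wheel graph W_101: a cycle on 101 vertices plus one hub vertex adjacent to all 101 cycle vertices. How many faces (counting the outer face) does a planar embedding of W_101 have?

102

W_101 has V = 101 + 1 = 102 vertices and E = 2·101 = 202 edges.
By Euler's formula F = 2 − V + E = 2 − 102 + 202 = 102.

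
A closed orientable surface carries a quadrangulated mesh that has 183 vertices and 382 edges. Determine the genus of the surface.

5

Every face is a square and each edge borders two faces, so 4F = 2·382, giving F = 191.
χ = V − E + F = 183 − 382 + 191 = -8.
For a closed orientable surface χ = 2 − 2g, so g = (2 − (-8))/2 = 5.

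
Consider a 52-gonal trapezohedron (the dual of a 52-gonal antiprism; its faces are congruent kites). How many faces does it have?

The n-trapezohedron (dual of the n-antiprism) has V = 2·52 + 2 = 106, E = 4·52 = 208, F = 2·52 = 104.
Check: V − E + F = 106 − 208 + 104 = 2.

104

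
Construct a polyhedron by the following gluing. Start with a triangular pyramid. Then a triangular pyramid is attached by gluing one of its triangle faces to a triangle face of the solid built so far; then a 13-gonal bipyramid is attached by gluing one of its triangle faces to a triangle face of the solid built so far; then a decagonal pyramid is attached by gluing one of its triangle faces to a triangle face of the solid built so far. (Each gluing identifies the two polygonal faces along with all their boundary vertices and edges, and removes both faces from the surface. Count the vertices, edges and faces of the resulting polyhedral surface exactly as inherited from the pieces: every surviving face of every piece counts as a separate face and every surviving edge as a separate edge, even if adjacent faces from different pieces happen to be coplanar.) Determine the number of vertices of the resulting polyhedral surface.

A triangular pyramid: V=4, E=6, F=4.
Attach a triangular pyramid (V=4, E=6, F=4) along a 3-gon: merge 3 vertices and 3 edges, delete both glued faces → V=5, E=9, F=6.
Attach a 13-gonal bipyramid (V=15, E=39, F=26) along a 3-gon: merge 3 vertices and 3 edges, delete both glued faces → V=17, E=45, F=30.
Attach a decagonal pyramid (V=11, E=20, F=11) along a 3-gon: merge 3 vertices and 3 edges, delete both glued faces → V=25, E=62, F=39.
Check: V − E + F = 25 − 62 + 39 = 2.

25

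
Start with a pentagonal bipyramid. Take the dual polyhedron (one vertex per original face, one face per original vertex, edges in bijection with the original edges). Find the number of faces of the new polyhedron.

7

The base solid has V = 7, E = 15, F = 10.
The dual swaps V and F and preserves E: V′ = F = 10, E′ = E = 15, F′ = V = 7.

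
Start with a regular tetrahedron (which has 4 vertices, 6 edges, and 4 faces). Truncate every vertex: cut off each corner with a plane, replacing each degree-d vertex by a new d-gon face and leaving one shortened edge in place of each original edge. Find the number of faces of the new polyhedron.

8

Truncation replaces each original edge-end by a new vertex, so V′ = 2E = 12.
Each original edge survives, and each old vertex of degree d contributes d new edges; summing degrees gives Σd = 2E, so E′ = E + 2E = 3E = 18.
Each original face survives and each original vertex becomes one new face: F′ = F + V = 8.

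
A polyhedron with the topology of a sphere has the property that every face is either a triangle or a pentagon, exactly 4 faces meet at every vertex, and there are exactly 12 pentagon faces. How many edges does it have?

60

Let x be the number of triangles; then F = 12 + x.
Edge–face incidences: 2E = 5·12 + 3·x = 60 + 3x.
Every vertex has degree 4, so 4V = 2E.
Euler: V − E + F = 2 ⇒ (2E)/4 − E + (12 + x) = 2.
Multiply by 8: 2·(2E) − 4·(2E) + 8·(12 + x) = 16, i.e. 96 + 8x − 2·(60 + 3x) = 16.
Collecting terms: 2x − 24 = 16, so 2x = 40, so x = 20.
Then 2E = 60 + 3·20 = 120, so E = 60, V = 2E/4 = 30, F = 12 + 20 = 32.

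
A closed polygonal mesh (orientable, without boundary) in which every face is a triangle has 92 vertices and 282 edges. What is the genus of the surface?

2

Every face is a triangle and each edge borders two faces, so 3F = 2·282, giving F = 188.
χ = V − E + F = 92 − 282 + 188 = -2.
For a closed orientable surface χ = 2 − 2g, so g = (2 − (-2))/2 = 2.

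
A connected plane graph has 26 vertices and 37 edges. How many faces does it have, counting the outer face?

13

Euler's formula for a connected plane graph: V − E + F = 2, so F = 2 − 26 + 37 = 13.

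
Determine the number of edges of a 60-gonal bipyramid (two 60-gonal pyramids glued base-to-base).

A bipyramid over an n-gon has 2n triangular faces and n + 2 vertices: V = 60 + 2 = 62, E = 3·60 = 180, F = 2·60 = 120.

180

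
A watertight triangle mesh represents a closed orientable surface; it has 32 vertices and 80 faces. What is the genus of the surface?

Every face is a triangle, so 2E = 3·80 = 240, giving E = 120.
χ = V − E + F = 32 − 120 + 80 = -8.
For a closed orientable surface χ = 2 − 2g, so g = (2 − (-8))/2 = 5.

5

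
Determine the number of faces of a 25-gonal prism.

27

A prism on an n-gon has two n-gon bases and n rectangular sides: V = 2·25 = 50, E = 3·25 = 75, F = 25 + 2 = 27.
Check: V − E + F = 50 − 75 + 27 = 2.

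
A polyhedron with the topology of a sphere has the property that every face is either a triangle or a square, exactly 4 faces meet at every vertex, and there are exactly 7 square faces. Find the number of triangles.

Let x be the number of triangles; then F = 7 + x.
Edge–face incidences: 2E = 4·7 + 3·x = 28 + 3x.
Every vertex has degree 4, so 4V = 2E.
Euler: V − E + F = 2 ⇒ (2E)/4 − E + (7 + x) = 2.
Multiply by 8: 2·(2E) − 4·(2E) + 8·(7 + x) = 16, i.e. 56 + 8x − 2·(28 + 3x) = 16.
Collecting terms: 2x = 16, so x = 8.
Then 2E = 28 + 3·8 = 52, so E = 26, V = 2E/4 = 13, F = 7 + 8 = 15.

8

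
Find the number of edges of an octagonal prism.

A prism on an n-gon has two n-gon bases and n rectangular sides: V = 2·8 = 16, E = 3·8 = 24, F = 8 + 2 = 10.

24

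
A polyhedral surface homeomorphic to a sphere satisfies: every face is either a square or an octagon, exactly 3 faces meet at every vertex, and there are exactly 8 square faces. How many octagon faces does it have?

2

Let x be the number of octagons; then F = 8 + x.
Edge–face incidences: 2E = 4·8 + 8·x = 32 + 8x.
Every vertex has degree 3, so 3V = 2E.
Euler: V − E + F = 2 ⇒ (2E)/3 − E + (8 + x) = 2.
Multiply by 6: 2·(2E) − 3·(2E) + 6·(8 + x) = 12, i.e. 48 + 6x − (32 + 8x) = 12.
Collecting terms: −2x + 16 = 12, so −2x = −4, so x = 2.
Then 2E = 32 + 8·2 = 48, so E = 24, V = 2E/3 = 16, F = 8 + 2 = 10.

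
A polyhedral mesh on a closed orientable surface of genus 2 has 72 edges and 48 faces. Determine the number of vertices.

For a closed orientable surface of genus 2, χ = 2 − 2·2 = -2.
V = -2 + E − F = -2 + 72 − 48 = 22.

22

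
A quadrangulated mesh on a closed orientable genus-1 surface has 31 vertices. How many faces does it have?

χ = 2 − 2·1 = 0, and every face is a square so 4F = 2E.
V − E + F = 0 with E = 4F/2 gives 31 − (4/2 − 1)·F = 0, so F = 31 and E = 62.

31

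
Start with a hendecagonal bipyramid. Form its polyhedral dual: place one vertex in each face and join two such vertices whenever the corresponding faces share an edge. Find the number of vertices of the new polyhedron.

The base solid has V = 13, E = 33, F = 22.
The dual swaps V and F and preserves E: V′ = F = 22, E′ = E = 33, F′ = V = 13.

22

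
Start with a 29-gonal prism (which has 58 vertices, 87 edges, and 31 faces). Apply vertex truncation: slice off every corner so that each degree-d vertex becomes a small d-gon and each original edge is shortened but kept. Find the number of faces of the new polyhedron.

89

Truncation replaces each original edge-end by a new vertex, so V′ = 2E = 174.
Each original edge survives, and each old vertex of degree d contributes d new edges; summing degrees gives Σd = 2E, so E′ = E + 2E = 3E = 261.
Each original face survives and each original vertex becomes one new face: F′ = F + V = 89.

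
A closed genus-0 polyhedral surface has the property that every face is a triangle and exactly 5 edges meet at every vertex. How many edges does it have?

Each face has 3 edges and each edge borders two faces, so 2E = 3F.
Each vertex has degree 5, so 5V = 2E and hence V = 3F/5.
Euler: V − E + F = 2 ⇒ (3F/5) − (3F/2) + F = 2.
Multiply by 10: (6 − 15 + 10)F = 20, i.e. 1F = 20.
So F = 20, E = 3·20/2 = 30, V = 3·20/5 = 12.

30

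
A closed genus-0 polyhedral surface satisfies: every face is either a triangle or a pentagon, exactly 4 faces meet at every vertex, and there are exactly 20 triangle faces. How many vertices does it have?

Let x be the number of pentagons; then F = 20 + x.
Edge–face incidences: 2E = 3·20 + 5·x = 60 + 5x.
Every vertex has degree 4, so 4V = 2E.
Euler: V − E + F = 2 ⇒ (2E)/4 − E + (20 + x) = 2.
Multiply by 8: 2·(2E) − 4·(2E) + 8·(20 + x) = 16, i.e. 160 + 8x − 2·(60 + 5x) = 16.
Collecting terms: −2x + 40 = 16, so −2x = −24, so x = 12.
Then 2E = 60 + 5·12 = 120, so E = 60, V = 2E/4 = 30, F = 20 + 12 = 32.

30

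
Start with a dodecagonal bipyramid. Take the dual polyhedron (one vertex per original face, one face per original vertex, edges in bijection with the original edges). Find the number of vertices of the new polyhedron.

24

The base solid has V = 14, E = 36, F = 24.
The dual swaps V and F and preserves E: V′ = F = 24, E′ = E = 36, F′ = V = 14.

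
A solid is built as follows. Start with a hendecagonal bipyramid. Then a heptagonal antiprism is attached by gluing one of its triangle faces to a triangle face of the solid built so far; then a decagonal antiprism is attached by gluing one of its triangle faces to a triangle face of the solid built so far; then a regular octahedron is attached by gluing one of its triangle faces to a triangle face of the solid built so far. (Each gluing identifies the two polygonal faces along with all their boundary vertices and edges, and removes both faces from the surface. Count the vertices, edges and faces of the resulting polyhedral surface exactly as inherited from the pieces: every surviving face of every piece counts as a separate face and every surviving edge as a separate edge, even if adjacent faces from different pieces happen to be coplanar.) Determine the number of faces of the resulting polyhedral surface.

A hendecagonal bipyramid: V=13, E=33, F=22.
Attach a heptagonal antiprism (V=14, E=28, F=16) along a 3-gon: merge 3 vertices and 3 edges, delete both glued faces → V=24, E=58, F=36.
Attach a decagonal antiprism (V=20, E=40, F=22) along a 3-gon: merge 3 vertices and 3 edges, delete both glued faces → V=41, E=95, F=56.
Attach a regular octahedron (V=6, E=12, F=8) along a 3-gon: merge 3 vertices and 3 edges, delete both glued faces → V=44, E=104, F=62.
Check: V − E + F = 44 − 104 + 62 = 2.

62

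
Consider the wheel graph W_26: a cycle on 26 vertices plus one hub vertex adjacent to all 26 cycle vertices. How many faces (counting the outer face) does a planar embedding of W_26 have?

W_26 has V = 26 + 1 = 27 vertices and E = 2·26 = 52 edges.
By Euler's formula F = 2 − V + E = 2 − 27 + 52 = 27.

27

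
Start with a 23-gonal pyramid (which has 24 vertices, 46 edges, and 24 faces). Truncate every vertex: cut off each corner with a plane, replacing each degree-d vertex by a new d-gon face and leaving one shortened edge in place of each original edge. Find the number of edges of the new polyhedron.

Truncation replaces each original edge-end by a new vertex, so V′ = 2E = 92.
Each original edge survives, and each old vertex of degree d contributes d new edges; summing degrees gives Σd = 2E, so E′ = E + 2E = 3E = 138.
Each original face survives and each original vertex becomes one new face: F′ = F + V = 48.

138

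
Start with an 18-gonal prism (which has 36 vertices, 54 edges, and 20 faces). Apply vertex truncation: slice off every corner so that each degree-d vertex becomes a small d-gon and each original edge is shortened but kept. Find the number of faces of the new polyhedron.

Truncation replaces each original edge-end by a new vertex, so V′ = 2E = 108.
Each original edge survives, and each old vertex of degree d contributes d new edges; summing degrees gives Σd = 2E, so E′ = E + 2E = 3E = 162.
Each original face survives and each original vertex becomes one new face: F′ = F + V = 56.

56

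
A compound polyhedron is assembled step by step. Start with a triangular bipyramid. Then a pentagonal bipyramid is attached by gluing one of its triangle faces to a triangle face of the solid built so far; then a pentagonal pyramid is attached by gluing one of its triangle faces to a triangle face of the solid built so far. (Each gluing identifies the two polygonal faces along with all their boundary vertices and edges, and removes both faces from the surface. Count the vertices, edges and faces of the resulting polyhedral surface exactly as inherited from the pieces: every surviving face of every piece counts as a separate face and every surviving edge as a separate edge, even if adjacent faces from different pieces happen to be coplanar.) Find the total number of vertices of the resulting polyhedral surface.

12

A triangular bipyramid: V=5, E=9, F=6.
Attach a pentagonal bipyramid (V=7, E=15, F=10) along a 3-gon: merge 3 vertices and 3 edges, delete both glued faces → V=9, E=21, F=14.
Attach a pentagonal pyramid (V=6, E=10, F=6) along a 3-gon: merge 3 vertices and 3 edges, delete both glued faces → V=12, E=28, F=18.
Check: V − E + F = 12 − 28 + 18 = 2.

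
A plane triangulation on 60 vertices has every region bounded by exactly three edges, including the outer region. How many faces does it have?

116

In a plane triangulation 3F = 2E and V − E + F = 2, so F = 2V − 4 = 2·60 − 4 = 116.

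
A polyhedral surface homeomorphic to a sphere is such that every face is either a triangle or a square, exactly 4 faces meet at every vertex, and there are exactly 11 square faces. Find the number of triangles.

8

Let x be the number of triangles; then F = 11 + x.
Edge–face incidences: 2E = 4·11 + 3·x = 44 + 3x.
Every vertex has degree 4, so 4V = 2E.
Euler: V − E + F = 2 ⇒ (2E)/4 − E + (11 + x) = 2.
Multiply by 8: 2·(2E) − 4·(2E) + 8·(11 + x) = 16, i.e. 88 + 8x − 2·(44 + 3x) = 16.
Collecting terms: 2x = 16, so x = 8.
Then 2E = 44 + 3·8 = 68, so E = 34, V = 2E/4 = 17, F = 11 + 8 = 19.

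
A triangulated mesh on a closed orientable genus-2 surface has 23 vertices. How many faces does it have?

50

χ = 2 − 2·2 = -2, and every face is a triangle so 3F = 2E.
V − E + F = -2 with E = 3F/2 gives 23 − (3/2 − 1)·F = -2, so F = 50 and E = 75.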